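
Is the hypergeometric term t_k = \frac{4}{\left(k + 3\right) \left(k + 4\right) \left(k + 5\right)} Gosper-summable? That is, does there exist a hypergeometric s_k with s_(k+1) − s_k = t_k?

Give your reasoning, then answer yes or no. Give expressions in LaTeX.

Step 1: r(k) = (k + 3)/(k + 6).
Take A(k)=k + 3, B(k)=k + 6, C(k)=1.
Need (k + 3)·f(k+1) − (k + 5)·f(k) = 1.
From deg A=1, deg B=1, deg C=0: d=2.
Match coefficients ⇒ f(k) = k*(k + 7)/24.
Certificate R = B(k−1)f/C = k*(k + 5)*(k + 7)/24 gives s_k = k*(k + 7)/(6*(k + 3)*(k + 4)).
s_(k+1) − s_k = 4/(k**3 + 12*k**2 + 47*k + 60) = t_k.

Yes. s_k = \frac{k \left(k + 7\right)}{6 \left(k + 3\right) \left(k + 4\right)}.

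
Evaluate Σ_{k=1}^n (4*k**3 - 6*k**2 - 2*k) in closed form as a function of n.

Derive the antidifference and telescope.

S(n) = n*(n**3 - 3*n - 2)

r(k) = (2*k**3 + 3*k**2 - k - 2)/(k*(2*k**2 - 3*k - 1)) after simplifying.
Factor: A=1; B=1; C=k**3 - 3*k**2/2 - k/2.
Solve (1)·f(k+1) − (1)·f(k) = k**3 - 3*k**2/2 - k/2.
d = 4 from the (0,0,3) case.
Match coefficients ⇒ f(k) = k**2*(k - 3)*(k - 1)/4.
So s_k = (B(k−1)f/C)·t_k = (k*(k - 3)*(k - 1)/(2*(2*k**2 - 3*k - 1)))·t_k = k**2*(k**2 - 4*k + 3).
s_(k+1) − s_k = 2*k*(2*k**2 - 3*k - 1) = t_k.
Telescope: S(n) = s_(n+1) − s_(1) = n*(n**3 - 3*n - 2) − (0) = n*(n**3 - 3*n - 2).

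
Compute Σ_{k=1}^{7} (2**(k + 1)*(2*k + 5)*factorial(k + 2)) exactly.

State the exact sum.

Compute t_(k+1)/t_k: get 2*(k + 3)*(2*k + 7)/(2*k + 5).
Normal form (A,B,C) = (2*k + 6, 1, k + 5/2).
Set up (2*k + 6)·f(k+1) − (1)·f(k) − (k + 5/2) = 0.
deg f ≤ 0 (via 1,0,1).
A polynomial solution: f(k) = 1/2.
Get s_k = R·t_k = 2**(k + 1)*factorial(k + 2) with R(k) = B(k−1)f(k)/C(k) = 1/(2*k + 5).
Check: Δs_k = 2**(k + 1)*(2*k + 5)*factorial(k + 2). ✓
Evaluate s at k=8 and k=1: 1857945600 and 24; difference 1857945576.

Σ = 1857945576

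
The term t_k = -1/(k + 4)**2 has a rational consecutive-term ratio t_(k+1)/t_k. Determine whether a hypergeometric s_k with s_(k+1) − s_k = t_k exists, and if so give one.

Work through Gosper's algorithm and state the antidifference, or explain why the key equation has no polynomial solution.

Compute t_(k+1)/t_k: get (k + 4)**2/(k + 5)**2.
Normal form (A,B,C) = (k**2 + 8*k + 16, k**2 + 10*k + 25, 1).
Key eq: (k**2 + 8*k + 16)·f(k+1) = (k**2 + 8*k + 16)·f(k) + (1).
Bound: deg f ≤ 0.
Write f(k) = c0. Then LHS − RHS = -1, requiring -1 = 0: contradictory. No certificate.

no hypergeometric antidifference exists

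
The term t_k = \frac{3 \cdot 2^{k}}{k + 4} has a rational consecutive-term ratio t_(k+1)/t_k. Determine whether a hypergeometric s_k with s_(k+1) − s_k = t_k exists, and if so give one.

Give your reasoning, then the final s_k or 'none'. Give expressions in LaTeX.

r(k) = 2*(k + 4)/(k + 5) after simplifying.
Take A(k)=2*k + 8, B(k)=k + 5, C(k)=1.
Solve (2*k + 8)·f(k+1) − (k + 4)·f(k) = 1.
d = -1 from the (1,1,0) case.
Bound -1 < 0, so the key equation has no polynomial solution.

none — t_k is not Gosper-summable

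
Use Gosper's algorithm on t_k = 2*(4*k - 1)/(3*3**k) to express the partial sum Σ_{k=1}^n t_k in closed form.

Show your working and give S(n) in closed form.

Ratio r(k) = (4*k + 3)/(3*(4*k - 1)).
Normal form (A,B,C) = (1/3, 1, k - 1/4).
Key eq: (1/3)·f(k+1) = (1)·f(k) + (k - 1/4).
d = 1 from the (0,0,1) case.
Solve for f: f(k) = -3*(4*k + 1)/8 (degree 1 ≤ 1).
Certificate R = B(k−1)f/C = -3*(4*k + 1)/(2*(4*k - 1)) gives s_k = (-4*k - 1)/3**k.
Δs = 2*(4*k - 1)/(3*3**k), as required.
Σ_(k=1)^n t_k = s_(n+1) − s_(1) = (3**(-n - 1)*(-4*n - 5)) − (-5/3), i.e. 3**(-n - 1)*(5*3**n - 4*n - 5).

S(n) = 3**(-n - 1)*(5*3**n - 4*n - 5)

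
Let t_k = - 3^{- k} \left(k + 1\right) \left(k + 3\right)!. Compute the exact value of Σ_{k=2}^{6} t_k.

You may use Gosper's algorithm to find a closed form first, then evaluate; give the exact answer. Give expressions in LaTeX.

Σ = -44440/9

Step 1: r(k) = (k + 2)*(k + 4)/(3*(k + 1)).
Take A(k)=k/3 + 4/3, B(k)=1, C(k)=k + 1.
f must satisfy (k/3 + 4/3)·f(k+1) − (1)·f(k) = k + 1.
d = 0 from the (1,0,1) case.
Solve for f: f(k) = 3 (degree 0 ≤ 0).
R(k) = B(k−1)·f(k)/C(k) = 3/(k + 1); s_k = R·t_k = -3**(1 - k)*factorial(k + 3).
Verify: -(k + 1)*factorial(k + 3)/3**k matches t_k.
Σ_(k=2)^(6) t_k = s_(7) − s_(2) = -44800/9 − (-40) = -44440/9.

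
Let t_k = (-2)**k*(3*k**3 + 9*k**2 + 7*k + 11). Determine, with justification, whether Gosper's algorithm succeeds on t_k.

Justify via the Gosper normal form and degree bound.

Yes. s_k = (-2)**k*(-k**3 - k**2 + k - 3).

r(k) = 2*(-3*k**3 - 18*k**2 - 34*k - 30)/(3*k**3 + 9*k**2 + 7*k + 11) after simplifying.
Factor: A=-2; B=1; C=k**3 + 3*k**2 + 7*k/3 + 11/3.
Solve (-2)·f(k+1) − (1)·f(k) = k**3 + 3*k**2 + 7*k/3 + 11/3.
deg f ≤ 3 (via 0,0,3).
Solve for f: f(k) = -(k**3 + k**2 - k + 3)/3 (degree 3 ≤ 3).
Certificate R = B(k−1)f/C = -(k**3 + k**2 - k + 3)/(3*k**3 + 9*k**2 + 7*k + 11) gives s_k = (-2)**k*(-k**3 - k**2 + k - 3).
Check: Δs_k = (-2)**k*(3*k**3 + 9*k**2 + 7*k + 11). ✓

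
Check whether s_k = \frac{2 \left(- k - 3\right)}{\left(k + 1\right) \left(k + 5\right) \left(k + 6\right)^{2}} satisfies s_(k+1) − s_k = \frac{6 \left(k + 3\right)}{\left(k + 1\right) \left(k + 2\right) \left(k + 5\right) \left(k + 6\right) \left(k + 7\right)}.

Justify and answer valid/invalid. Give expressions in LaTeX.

Invalid: residual \frac{24 \left(- k^{2} - 9 k - 17\right)}{k^{7} + 34 k^{6} + 478 k^{5} + 3568 k^{4} + 15061 k^{3} + 35206 k^{2} + 40908 k + 17640} ≠ 0.

s_(k+1) = 2*(-k - 4)/((k + 2)*(k + 6)*(k + 7)**2)
s_(k+1) − s_k = 6*(k**3 + 12*k**2 + 45*k + 58)/(k**7 + 34*k**6 + 478*k**5 + 3568*k**4 + 15061*k**3 + 35206*k**2 + 40908*k + 17640)
(s_(k+1) − s_k) − t_k = 24*(-k**2 - 9*k - 17)/(k**7 + 34*k**6 + 478*k**5 + 3568*k**4 + 15061*k**3 + 35206*k**2 + 40908*k + 17640)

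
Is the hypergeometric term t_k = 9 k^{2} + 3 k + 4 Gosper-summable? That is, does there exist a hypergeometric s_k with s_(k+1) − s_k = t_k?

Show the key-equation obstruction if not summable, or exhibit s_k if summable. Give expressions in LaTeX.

Yes. s_k = k \left(3 k^{2} - 3 k + 4\right).

Compute t_(k+1)/t_k: get (9*k**2 + 21*k + 16)/(9*k**2 + 3*k + 4).
Factor: A=1; B=1; C=k**2 + k/3 + 4/9.
Solve (1)·f(k+1) − (1)·f(k) = k**2 + k/3 + 4/9.
From deg A=0, deg B=0, deg C=2: d=3.
Solving with deg f ≤ 3: f(k) = k*(3*k**2 - 3*k + 4)/9.
So s_k = (B(k−1)f/C)·t_k = (k*(3*k**2 - 3*k + 4)/(9*k**2 + 3*k + 4))·t_k = k*(3*k**2 - 3*k + 4).
Check: Δs_k = 9*k**2 + 3*k + 4. ✓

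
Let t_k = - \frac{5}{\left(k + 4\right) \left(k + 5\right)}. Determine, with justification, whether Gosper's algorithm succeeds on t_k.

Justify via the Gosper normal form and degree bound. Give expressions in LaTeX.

Yes. s_k = - \frac{5 k}{4 k + 16}.

t_(k+1)/t_k = (k + 4)/(k + 6).
A = k + 4, B = k + 6, C = 1.
f must satisfy (k + 4)·f(k+1) − (k + 5)·f(k) = 1.
Bound: deg f ≤ 1.
A polynomial solution: f(k) = k/4.
Then R = B(k−1)f/C = k*(k + 5)/4, so s_k = R(k)·t_k = -5*k/(4*k + 16).
Δs = -5/(k**2 + 9*k + 20), as required.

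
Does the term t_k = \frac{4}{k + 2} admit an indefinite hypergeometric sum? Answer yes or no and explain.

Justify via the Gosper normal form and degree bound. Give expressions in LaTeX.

Compute t_(k+1)/t_k: get (k + 2)/(k + 3).
Take A(k)=k + 2, B(k)=k + 3, C(k)=1.
Set up (k + 2)·f(k+1) − (k + 2)·f(k) − (1) = 0.
From deg A=1, deg B=1, deg C=0: d=0.
f = c0 ⇒ A·f(k+1) − B(k−1)·f(k) − C = -1. The system {-1 = 0} is inconsistent; no antidifference.

No — key equation has no polynomial f.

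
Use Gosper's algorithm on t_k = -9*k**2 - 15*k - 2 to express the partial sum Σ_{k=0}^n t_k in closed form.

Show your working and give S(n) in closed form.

t_(k+1)/t_k = (9*k**2 + 33*k + 26)/(9*k**2 + 15*k + 2).
Take A(k)=1, B(k)=1, C(k)=k**2 + 5*k/3 + 2/9.
Key eq: (1)·f(k+1) = (1)·f(k) + (k**2 + 5*k/3 + 2/9).
d = 3 from the (0,0,2) case.
Coefficient equations give f(k) = k*(3*k**2 + 3*k - 4)/9.
Then R = B(k−1)f/C = k*(3*k**2 + 3*k - 4)/(9*k**2 + 15*k + 2), so s_k = R(k)·t_k = k*(-3*k**2 - 3*k + 4).
Verify: -9*k**2 - 15*k - 2 matches t_k.
Σ_(k=0)^n t_k = s_(n+1) − s_(0) = (-3*n**3 - 12*n**2 - 11*n - 2) − (0), i.e. -3*n**3 - 12*n**2 - 11*n - 2.

S(n) = -3*n**3 - 12*n**2 - 11*n - 2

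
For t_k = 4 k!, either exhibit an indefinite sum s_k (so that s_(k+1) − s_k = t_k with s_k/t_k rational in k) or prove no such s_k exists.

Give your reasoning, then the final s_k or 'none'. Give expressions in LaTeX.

The ratio is k + 1.
So A=k + 1 and B=1, with C=1.
Set up (k + 1)·f(k+1) − (1)·f(k) − (1) = 0.
Degrees (1,0,0) ⇒ d ≤ -1.
d = -1 < 0 ⇒ no nonzero polynomial f; not summable.

none (Gosper's algorithm certifies no s_k)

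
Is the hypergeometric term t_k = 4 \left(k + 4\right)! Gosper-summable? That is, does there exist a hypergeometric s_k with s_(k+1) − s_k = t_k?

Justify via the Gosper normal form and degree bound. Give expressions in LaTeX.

r(k) = k + 5 after simplifying.
Gosper form: A/B · C(k+1)/C(k) with A=k + 5, B=1, C=1.
Key eq: (k + 5)·f(k+1) = (1)·f(k) + (1).
deg f ≤ -1 (via 1,0,0).
Bound -1 < 0, so the key equation has no polynomial solution.

No — key equation has no polynomial f.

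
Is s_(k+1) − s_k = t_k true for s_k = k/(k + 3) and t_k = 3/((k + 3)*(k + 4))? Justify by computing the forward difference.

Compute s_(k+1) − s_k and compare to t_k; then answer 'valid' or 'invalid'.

valid; difference matches t_k

s_(k+1) = (k + 1)/(k + 4)
s_(k+1) − s_k = 3/(k**2 + 7*k + 12)
(s_(k+1) − s_k) − t_k = 0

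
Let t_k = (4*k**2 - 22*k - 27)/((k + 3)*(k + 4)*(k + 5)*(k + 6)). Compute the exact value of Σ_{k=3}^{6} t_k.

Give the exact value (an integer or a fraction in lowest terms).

The ratio is (k + 3)*(22*k - 4*(k + 1)**2 + 49)/((k + 7)*(-4*k**2 + 22*k + 27)).
So A=k + 3 and B=k + 7, with C=k**2 - 11*k/2 - 27/4.
Key eq: (k + 3)·f(k+1) = (k + 6)·f(k) + (k**2 - 11*k/2 - 27/4).
Degrees (1,1,2) ⇒ d ≤ 3.
Match coefficients ⇒ f(k) = -k*(k**2 + 132*k + 137)/120.
Get s_k = R·t_k = k*(-k**2 - 132*k - 137)/(30*(k + 3)*(k + 4)*(k + 5)) with R(k) = B(k−1)f(k)/C(k) = -k*(k + 6)*(k**2 + 132*k + 137)/(30*(4*k**2 - 22*k - 27)).
Check: Δs_k = (4*k**2 - 22*k - 27)/(k**4 + 18*k**3 + 119*k**2 + 342*k + 360). ✓
Telescoping: Σ = s_(7) − s_(3) = -259/1320 − (-271/1680) = -43/1232.

Σ = -43/1232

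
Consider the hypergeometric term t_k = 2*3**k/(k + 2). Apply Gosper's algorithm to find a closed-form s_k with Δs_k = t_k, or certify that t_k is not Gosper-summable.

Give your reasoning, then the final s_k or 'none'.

Ratio r(k) = 3*(k + 2)/(k + 3).
Normal form (A,B,C) = (3*k + 6, k + 3, 1).
Set up (3*k + 6)·f(k+1) − (k + 2)·f(k) − (1) = 0.
d = -1 from the (1,1,0) case.
d = -1 < 0 ⇒ no nonzero polynomial f; not summable.

none (Gosper's algorithm certifies no s_k)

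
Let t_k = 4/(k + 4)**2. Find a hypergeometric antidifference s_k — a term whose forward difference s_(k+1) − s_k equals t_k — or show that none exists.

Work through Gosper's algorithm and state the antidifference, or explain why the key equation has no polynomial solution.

none (Gosper's algorithm certifies no s_k)

r(k) = (k + 4)**2/(k + 5)**2 after simplifying.
So A=k**2 + 8*k + 16 and B=k**2 + 10*k + 25, with C=1.
Solve (k**2 + 8*k + 16)·f(k+1) − (k**2 + 8*k + 16)·f(k) = 1.
d = 0 from the (2,2,0) case.
f = c0 ⇒ A·f(k+1) − B(k−1)·f(k) − C = -1. The system {-1 = 0} is inconsistent; no antidifference.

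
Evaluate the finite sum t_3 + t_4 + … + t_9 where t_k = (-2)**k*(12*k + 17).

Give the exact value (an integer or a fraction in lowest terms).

Σ = -44152

Compute t_(k+1)/t_k: get 2*(-12*k - 29)/(12*k + 17).
So A=-2 and B=1, with C=k + 17/12.
Solve (-2)·f(k+1) − (1)·f(k) = k + 17/12.
Degrees (0,0,1) ⇒ d ≤ 1.
Match coefficients ⇒ f(k) = -(4*k + 3)/12.
Certificate R = B(k−1)f/C = -(4*k + 3)/(12*k + 17) gives s_k = (-2)**k*(-4*k - 3).
Verify: (-2)**k*(12*k + 17) matches t_k.
Evaluate s at k=10 and k=3: -44032 and 120; difference -44152.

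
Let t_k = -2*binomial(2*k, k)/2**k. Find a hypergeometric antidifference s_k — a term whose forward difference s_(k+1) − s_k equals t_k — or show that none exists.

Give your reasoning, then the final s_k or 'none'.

r(k) = (2*k + 1)/(k + 1) after simplifying.
Normal form (A,B,C) = (2*k + 1, k + 1, 1).
Need (2*k + 1)·f(k+1) − (k)·f(k) = 1.
From deg A=1, deg B=1, deg C=0: d=-1.
Bound -1 < 0, so the key equation has no polynomial solution.

not Gosper-summable; s_k does not exist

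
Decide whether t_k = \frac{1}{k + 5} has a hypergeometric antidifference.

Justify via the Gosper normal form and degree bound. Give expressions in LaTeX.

Compute t_(k+1)/t_k: get (k + 5)/(k + 6).
Take A(k)=k + 5, B(k)=k + 6, C(k)=1.
Need (k + 5)·f(k+1) − (k + 5)·f(k) = 1.
Bound: deg f ≤ 0.
Generic f = c0 gives residual -1; -1 = 0 cannot hold, so t_k is not Gosper-summable.

No — the linear system for f has no solution.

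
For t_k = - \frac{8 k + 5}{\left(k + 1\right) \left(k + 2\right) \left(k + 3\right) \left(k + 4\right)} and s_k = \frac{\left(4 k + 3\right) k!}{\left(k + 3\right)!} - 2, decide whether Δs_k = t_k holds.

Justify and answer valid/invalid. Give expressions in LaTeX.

s_(k+1) = -(2*k**3 + 18*k**2 + 48*k + 41)/((k + 2)*(k + 3)*(k + 4))
s_(k+1) − s_k = -(8*k + 5)/((k + 1)*(k + 2)*(k + 3)*(k + 4))
(s_(k+1) − s_k) − t_k = 0

valid; difference matches t_k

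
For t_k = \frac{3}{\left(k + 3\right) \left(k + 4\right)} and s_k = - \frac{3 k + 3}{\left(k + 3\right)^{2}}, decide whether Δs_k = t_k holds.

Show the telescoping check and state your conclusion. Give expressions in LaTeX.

Invalid: residual \frac{6 \left(- 2 k - 7\right)}{k^{4} + 14 k^{3} + 73 k^{2} + 168 k + 144} ≠ 0.

s_(k+1) = 3*(-k - 2)/(k + 4)**2
s_(k+1) − s_k = 3*(k**2 + 3*k - 2)/(k**4 + 14*k**3 + 73*k**2 + 168*k + 144)
(s_(k+1) − s_k) − t_k = 6*(-2*k - 7)/(k**4 + 14*k**3 + 73*k**2 + 168*k + 144)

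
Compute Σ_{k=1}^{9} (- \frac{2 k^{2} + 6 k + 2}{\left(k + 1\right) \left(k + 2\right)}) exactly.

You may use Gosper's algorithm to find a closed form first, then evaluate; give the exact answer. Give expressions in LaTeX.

Σ = -189/11

Ratio r(k) = (k + 1)*(3*k + (k + 1)**2 + 4)/((k + 3)*(k**2 + 3*k + 1)).
A = k + 1, B = k + 3, C = k**2 + 3*k + 1.
Key eq: (k + 1)·f(k+1) = (k + 2)·f(k) + (k**2 + 3*k + 1).
Degrees (1,1,2) ⇒ d ≤ 2.
Coefficient equations give f(k) = k**2.
Get s_k = R·t_k = -2*k**2/(k + 1) with R(k) = B(k−1)f(k)/C(k) = k**2*(k + 2)/(k**2 + 3*k + 1).
Check: Δs_k = 2*(-k**2 - 3*k - 1)/(k**2 + 3*k + 2). ✓
Telescoping: Σ = s_(10) − s_(1) = -200/11 − (-1) = -189/11.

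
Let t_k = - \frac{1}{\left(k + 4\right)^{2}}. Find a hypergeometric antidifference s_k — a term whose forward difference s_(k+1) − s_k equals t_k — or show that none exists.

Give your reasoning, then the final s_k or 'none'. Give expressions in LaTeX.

The ratio is (k + 4)**2/(k + 5)**2.
So A=k**2 + 8*k + 16 and B=k**2 + 10*k + 25, with C=1.
Key eq: (k**2 + 8*k + 16)·f(k+1) = (k**2 + 8*k + 16)·f(k) + (1).
Degrees (2,2,0) ⇒ d ≤ 0.
Write f(k) = c0. Then LHS − RHS = -1, requiring -1 = 0: contradictory. No certificate.

none — t_k is not Gosper-summable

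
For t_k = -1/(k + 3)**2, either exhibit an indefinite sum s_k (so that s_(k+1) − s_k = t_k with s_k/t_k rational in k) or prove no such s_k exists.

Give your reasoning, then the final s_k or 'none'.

none (Gosper's algorithm certifies no s_k)

r(k) = (k + 3)**2/(k + 4)**2 after simplifying.
Gosper form: A/B · C(k+1)/C(k) with A=k**2 + 6*k + 9, B=k**2 + 8*k + 16, C=1.
Set up (k**2 + 6*k + 9)·f(k+1) − (k**2 + 6*k + 9)·f(k) − (1) = 0.
d = 0 from the (2,2,0) case.
Generic f = c0 gives residual -1; -1 = 0 cannot hold, so t_k is not Gosper-summable.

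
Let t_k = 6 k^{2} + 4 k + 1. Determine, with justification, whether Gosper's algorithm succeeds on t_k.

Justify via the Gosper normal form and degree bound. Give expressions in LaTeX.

t_(k+1)/t_k = (6*k**2 + 16*k + 11)/(6*k**2 + 4*k + 1).
Factor: A=1; B=1; C=k**2 + 2*k/3 + 1/6.
Solve (1)·f(k+1) − (1)·f(k) = k**2 + 2*k/3 + 1/6.
Degrees (0,0,2) ⇒ d ≤ 3.
Match coefficients ⇒ f(k) = k**2*(2*k - 1)/6.
So s_k = (B(k−1)f/C)·t_k = (k**2*(2*k - 1)/(6*k**2 + 4*k + 1))·t_k = k**2*(2*k - 1).
s_(k+1) − s_k = 6*k**2 + 4*k + 1 = t_k.

Yes. s_k = k^{2} \left(2 k - 1\right).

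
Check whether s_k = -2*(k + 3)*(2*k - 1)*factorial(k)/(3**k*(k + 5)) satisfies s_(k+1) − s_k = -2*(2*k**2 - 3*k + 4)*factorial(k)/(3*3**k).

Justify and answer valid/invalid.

Invalid: residual 4*(2*k**3 + 7*k**2 - 17*k + 23)*factorial(k)/(3*3**k*(k + 5)*(k + 6)) ≠ 0.

s_(k+1) = -2*(k + 4)*(2*k + 1)*factorial(k + 1)/(3*3**k*(k + 6))
s_(k+1) − s_k = -2*(2*k**4 + 15*k**3 + 17*k**2 - 12*k + 74)*factorial(k)/(3*3**k*(k + 5)*(k + 6))
(s_(k+1) − s_k) − t_k = 4*(2*k**3 + 7*k**2 - 17*k + 23)*factorial(k)/(3*3**k*(k + 5)*(k + 6))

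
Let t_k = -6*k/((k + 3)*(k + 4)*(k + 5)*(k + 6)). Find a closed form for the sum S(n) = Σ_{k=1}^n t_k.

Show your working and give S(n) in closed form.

Ratio r(k) = (k + 1)*(k + 3)/(k*(k + 7)).
Gosper form: A/B · C(k+1)/C(k) with A=k + 3, B=k + 7, C=k.
Need (k + 3)·f(k+1) − (k + 6)·f(k) = k.
Degrees (1,1,1) ⇒ d ≤ 3.
Solving with deg f ≤ 3: f(k) = k*(k - 1)*(k + 13)/120.
Get s_k = R·t_k = k*(-k**2 - 12*k + 13)/(20*(k + 3)*(k + 4)*(k + 5)) with R(k) = B(k−1)f(k)/C(k) = (k - 1)*(k + 6)*(k + 13)/120.
s_(k+1) − s_k = -6*k/(k**4 + 18*k**3 + 119*k**2 + 342*k + 360) = t_k.
Σ_(k=1)^n t_k = s_(n+1) − s_(1) = (n*(-n**2 - 15*n - 14)/(20*(n**3 + 15*n**2 + 74*n + 120))) − (0), i.e. n*(-n**2 - 15*n - 14)/(20*(n**3 + 15*n**2 + 74*n + 120)).

S(n) = n*(-n**2 - 15*n - 14)/(20*(n**3 + 15*n**2 + 74*n + 120))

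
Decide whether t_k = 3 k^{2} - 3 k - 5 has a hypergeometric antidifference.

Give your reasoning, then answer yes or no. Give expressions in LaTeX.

Step 1: r(k) = (3*k**2 + 3*k - 5)/(3*k**2 - 3*k - 5).
So A=1 and B=1, with C=k**2 - k - 5/3.
Key eq: (1)·f(k+1) = (1)·f(k) + (k**2 - k - 5/3).
Degrees (0,0,2) ⇒ d ≤ 3.
A polynomial solution: f(k) = k*(k**2 - 3*k - 3)/3.
Certificate R = B(k−1)f/C = k*(k**2 - 3*k - 3)/(3*k**2 - 3*k - 5) gives s_k = k*(k**2 - 3*k - 3).
Check: Δs_k = 3*k**2 - 3*k - 5. ✓

Yes. s_k = k \left(k^{2} - 3 k - 3\right).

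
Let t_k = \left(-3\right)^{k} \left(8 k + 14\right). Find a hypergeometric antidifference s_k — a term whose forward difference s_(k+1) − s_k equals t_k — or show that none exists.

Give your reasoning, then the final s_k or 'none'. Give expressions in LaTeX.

s_k = - 2 \left(-3\right)^{k} \left(k + 1\right)

Ratio r(k) = 3*(-4*k - 11)/(4*k + 7).
A = -3, B = 1, C = k + 7/4.
f must satisfy (-3)·f(k+1) − (1)·f(k) = k + 7/4.
From deg A=0, deg B=0, deg C=1: d=1.
Match coefficients ⇒ f(k) = -(k + 1)/4.
Then R = B(k−1)f/C = -(k + 1)/(4*k + 7), so s_k = R(k)·t_k = -2*(-3)**k*(k + 1).
Verify: (-3)**k*(8*k + 14) matches t_k.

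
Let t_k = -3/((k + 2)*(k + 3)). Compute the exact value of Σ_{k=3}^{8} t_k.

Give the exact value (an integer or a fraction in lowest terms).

Σ = -18/55

Step 1: r(k) = (k + 2)/(k + 4).
Take A(k)=k + 2, B(k)=k + 4, C(k)=1.
Key eq: (k + 2)·f(k+1) = (k + 3)·f(k) + (1).
Bound: deg f ≤ 1.
Solve for f: f(k) = k/2 (degree 1 ≤ 1).
Then R = B(k−1)f/C = k*(k + 3)/2, so s_k = R(k)·t_k = -3*k/(2*k + 4).
Δs = -3/(k**2 + 5*k + 6), as required.
Sum = s_(9) − s_(3); s_(9) = -27/22, s_(3) = -9/10 ⇒ -18/55.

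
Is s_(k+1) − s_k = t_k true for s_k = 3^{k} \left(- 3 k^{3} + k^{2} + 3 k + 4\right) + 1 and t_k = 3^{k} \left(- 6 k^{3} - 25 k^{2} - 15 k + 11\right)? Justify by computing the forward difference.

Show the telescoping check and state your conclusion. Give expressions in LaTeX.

s_(k+1) = 3**(k + 1)*(3*k - 3*(k + 1)**3 + (k + 1)**2 + 7) + 1
s_(k+1) − s_k = 3**k*(-6*k**3 - 25*k**2 - 15*k + 11)
(s_(k+1) − s_k) − t_k = 0

valid (s_(k+1) − s_k reduces to t_k)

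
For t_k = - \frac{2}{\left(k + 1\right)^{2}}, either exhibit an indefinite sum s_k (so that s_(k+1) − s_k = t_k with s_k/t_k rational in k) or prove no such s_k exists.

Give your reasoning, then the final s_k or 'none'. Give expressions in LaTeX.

r(k) = (k + 1)**2/(k + 2)**2 after simplifying.
Gosper form: A/B · C(k+1)/C(k) with A=k**2 + 2*k + 1, B=k**2 + 4*k + 4, C=1.
Set up (k**2 + 2*k + 1)·f(k+1) − (k**2 + 2*k + 1)·f(k) − (1) = 0.
d = 0 from the (2,2,0) case.
Write f(k) = c0. Then LHS − RHS = -1, requiring -1 = 0: contradictory. No certificate.

none — t_k is not Gosper-summable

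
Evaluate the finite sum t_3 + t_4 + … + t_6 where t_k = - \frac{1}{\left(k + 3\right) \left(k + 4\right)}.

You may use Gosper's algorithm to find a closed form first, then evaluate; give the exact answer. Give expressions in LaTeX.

Step 1: r(k) = (k + 3)/(k + 5).
Factor: A=k + 3; B=k + 5; C=1.
Key eq: (k + 3)·f(k+1) = (k + 4)·f(k) + (1).
From deg A=1, deg B=1, deg C=0: d=1.
Solve for f: f(k) = k/3 (degree 1 ≤ 1).
Get s_k = R·t_k = -k/(3*k + 9) with R(k) = B(k−1)f(k)/C(k) = k*(k + 4)/3.
s_(k+1) − s_k = -1/(k**2 + 7*k + 12) = t_k.
Sum = s_(7) − s_(3); s_(7) = -7/30, s_(3) = -1/6 ⇒ -1/15.

Σ = -1/15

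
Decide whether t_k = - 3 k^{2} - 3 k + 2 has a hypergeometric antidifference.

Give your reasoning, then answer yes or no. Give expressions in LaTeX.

Yes. s_k = k \left(3 - k^{2}\right).

Step 1: r(k) = (3*k**2 + 9*k + 4)/(3*k**2 + 3*k - 2).
So A=1 and B=1, with C=k**2 + k - 2/3.
Key eq: (1)·f(k+1) = (1)·f(k) + (k**2 + k - 2/3).
deg f ≤ 3 (via 0,0,2).
A polynomial solution: f(k) = k*(k**2 - 3)/3.
So s_k = (B(k−1)f/C)·t_k = (k*(k**2 - 3)/(3*k**2 + 3*k - 2))·t_k = k*(3 - k**2).
Δs = -3*k**2 - 3*k + 2, as required.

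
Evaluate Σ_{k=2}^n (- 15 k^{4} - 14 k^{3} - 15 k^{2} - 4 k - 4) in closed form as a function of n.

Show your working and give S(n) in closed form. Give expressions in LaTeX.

S(n) = - 3 n^{5} - 11 n^{4} - 17 n^{3} - 13 n^{2} - 8 n + 52

The ratio is (15*k**4 + 74*k**3 + 147*k**2 + 136*k + 52)/(15*k**4 + 14*k**3 + 15*k**2 + 4*k + 4).
Normal form (A,B,C) = (1, 1, k**4 + 14*k**3/15 + k**2 + 4*k/15 + 4/15).
f must satisfy (1)·f(k+1) − (1)·f(k) = k**4 + 14*k**3/15 + k**2 + 4*k/15 + 4/15.
d = 5 from the (0,0,4) case.
Match coefficients ⇒ f(k) = k*(3*k**4 - 4*k**3 + 3*k**2 - 2*k + 4)/15.
R(k) = B(k−1)·f(k)/C(k) = k*(3*k**4 - 4*k**3 + 3*k**2 - 2*k + 4)/(15*k**4 + 14*k**3 + 15*k**2 + 4*k + 4); s_k = R·t_k = k*(-3*k**4 + 4*k**3 - 3*k**2 + 2*k - 4).
Check: Δs_k = -15*k**4 - 14*k**3 - 15*k**2 - 4*k - 4. ✓
s_(n+1) = -3*n**5 - 11*n**4 - 17*n**3 - 13*n**2 - 8*n - 4 and s_(2) = -56, so S(n) = -3*n**5 - 11*n**4 - 17*n**3 - 13*n**2 - 8*n + 52.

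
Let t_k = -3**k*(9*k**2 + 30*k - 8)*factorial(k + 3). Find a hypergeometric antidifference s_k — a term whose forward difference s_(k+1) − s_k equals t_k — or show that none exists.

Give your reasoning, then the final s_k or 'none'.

s_k = -3**k*(3*k - 4)*factorial(k + 3)

r(k) = 3*(9*k**3 + 84*k**2 + 223*k + 124)/(9*k**2 + 30*k - 8) after simplifying.
A = 3*k + 12, B = 1, C = k**2 + 10*k/3 - 8/9.
Need (3*k + 12)·f(k+1) − (1)·f(k) = k**2 + 10*k/3 - 8/9.
deg f ≤ 1 (via 1,0,2).
Coefficient equations give f(k) = (3*k - 4)/9.
R(k) = B(k−1)·f(k)/C(k) = (3*k - 4)/(9*k**2 + 30*k - 8); s_k = R·t_k = -3**k*(3*k - 4)*factorial(k + 3).
Check: Δs_k = -3**k*(9*k**2 + 30*k - 8)*factorial(k + 3). ✓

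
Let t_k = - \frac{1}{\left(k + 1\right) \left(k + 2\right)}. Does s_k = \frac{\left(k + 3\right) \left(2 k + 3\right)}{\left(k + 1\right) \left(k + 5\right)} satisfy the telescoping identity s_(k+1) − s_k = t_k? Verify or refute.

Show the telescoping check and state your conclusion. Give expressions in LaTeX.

Invalid: residual \frac{2 \left(2 k^{2} + 8 k + 11\right)}{k^{4} + 14 k^{3} + 65 k^{2} + 112 k + 60} ≠ 0.

s_(k+1) = (k + 4)*(2*k + 5)/((k + 2)*(k + 6))
s_(k+1) − s_k = (3*k**2 + 5*k - 8)/(k**4 + 14*k**3 + 65*k**2 + 112*k + 60)
(s_(k+1) − s_k) − t_k = 2*(2*k**2 + 8*k + 11)/(k**4 + 14*k**3 + 65*k**2 + 112*k + 60)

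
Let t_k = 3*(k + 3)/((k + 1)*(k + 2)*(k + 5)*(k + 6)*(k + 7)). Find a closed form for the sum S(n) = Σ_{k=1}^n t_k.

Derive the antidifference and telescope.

r(k) = (k + 1)*(k + 4)*(k + 5)/((k + 3)**2*(k + 8)) after simplifying.
Normal form (A,B,C) = (k + 1, k + 8, k**3 + 10*k**2 + 33*k + 36).
Need (k + 1)·f(k+1) − (k + 7)·f(k) = k**3 + 10*k**2 + 33*k + 36.
deg f ≤ 6 (via 1,1,3).
Solve for f: f(k) = k*(k + 2)*(k + 3)*(k + 4)*(k**2 + 12*k + 41)/90 (degree 6 ≤ 6).
Certificate R = B(k−1)f/C = k*(k + 2)*(k + 7)*(k**2 + 12*k + 41)/(90*(k + 3)) gives s_k = k*(k**2 + 12*k + 41)/(30*(k**3 + 12*k**2 + 41*k + 30)).
Δs = 3*(k + 3)/(k**5 + 21*k**4 + 163*k**3 + 567*k**2 + 844*k + 420), as required.
Telescope: S(n) = s_(n+1) − s_(1) = (n**3 + 15*n**2 + 68*n + 54)/(30*(n**3 + 15*n**2 + 68*n + 84)) − (3/140) = n*(n**2 + 15*n + 68)/(84*(n**3 + 15*n**2 + 68*n + 84)).

S(n) = n*(n**2 + 15*n + 68)/(84*(n**3 + 15*n**2 + 68*n + 84))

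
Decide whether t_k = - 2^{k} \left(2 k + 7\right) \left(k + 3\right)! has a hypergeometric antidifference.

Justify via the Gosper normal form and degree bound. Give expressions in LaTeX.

Compute t_(k+1)/t_k: get 2*(k + 4)*(2*k + 9)/(2*k + 7).
A = 2*k + 8, B = 1, C = k + 7/2.
Need (2*k + 8)·f(k+1) − (1)·f(k) = k + 7/2.
Degrees (1,0,1) ⇒ d ≤ 0.
Solving with deg f ≤ 0: f(k) = 1/2.
Get s_k = R·t_k = -2**k*factorial(k + 3) with R(k) = B(k−1)f(k)/C(k) = 1/(2*k + 7).
Verify: -2**k*(2*k + 7)*factorial(k + 3) matches t_k.

Yes. s_k = - 2^{k} \left(k + 3\right)!.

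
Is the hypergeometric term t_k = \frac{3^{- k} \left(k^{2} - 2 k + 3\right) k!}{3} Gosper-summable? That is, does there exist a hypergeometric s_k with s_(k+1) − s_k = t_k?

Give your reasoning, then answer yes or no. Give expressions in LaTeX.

The ratio is (k**3 + k**2 + 2*k + 2)/(3*(k**2 - 2*k + 3)).
Factor: A=k/3 + 1/3; B=1; C=k**2 - 2*k + 3.
Key eq: (k/3 + 1/3)·f(k+1) = (1)·f(k) + (k**2 - 2*k + 3).
d = 1 from the (1,0,2) case.
Solving with deg f ≤ 1: f(k) = 3*(k - 1).
R(k) = B(k−1)·f(k)/C(k) = 3*(k - 1)/(k**2 - 2*k + 3); s_k = R·t_k = (k - 1)*factorial(k)/3**k.
Check: Δs_k = (k**2 - 2*k + 3)*factorial(k)/(3*3**k). ✓

Yes. s_k = 3^{- k} \left(k - 1\right) k!.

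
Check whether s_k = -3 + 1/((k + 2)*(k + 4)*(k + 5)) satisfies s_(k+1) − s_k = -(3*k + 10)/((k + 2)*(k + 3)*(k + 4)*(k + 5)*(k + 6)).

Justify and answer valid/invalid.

Valid — Δs_k = t_k.

s_(k+1) = -3 + 1/((k + 3)*(k + 5)*(k + 6))
s_(k+1) − s_k = ((k + 2)*(k + 4) - (k + 3)*(k + 6))/((k + 2)*(k + 3)*(k + 4)*(k + 5)*(k + 6))
(s_(k+1) − s_k) − t_k = 0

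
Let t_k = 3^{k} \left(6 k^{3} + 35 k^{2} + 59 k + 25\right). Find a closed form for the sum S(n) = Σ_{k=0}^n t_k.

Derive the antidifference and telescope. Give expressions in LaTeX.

S(n) = 9 \cdot 3^{n} n^{3} + 39 \cdot 3^{n} n^{2} + 63 \cdot 3^{n} n + 21 \cdot 3^{n} + 4

Ratio r(k) = 3*(6*k**3 + 53*k**2 + 147*k + 125)/(6*k**3 + 35*k**2 + 59*k + 25).
A = 3, B = 1, C = k**3 + 35*k**2/6 + 59*k/6 + 25/6.
Key eq: (3)·f(k+1) = (1)·f(k) + (k**3 + 35*k**2/6 + 59*k/6 + 25/6).
Bound: deg f ≤ 3.
Match coefficients ⇒ f(k) = (3*k**3 + 4*k**2 + 4*k - 4)/6.
Get s_k = R·t_k = 3**k*(3*k**3 + 4*k**2 + 4*k - 4) with R(k) = B(k−1)f(k)/C(k) = (3*k**3 + 4*k**2 + 4*k - 4)/(6*k**3 + 35*k**2 + 59*k + 25).
Δs = 3**k*(6*k**3 + 35*k**2 + 59*k + 25), as required.
Telescope: S(n) = s_(n+1) − s_(0) = 3**(n + 1)*(3*n**3 + 13*n**2 + 21*n + 7) − (-4) = 9*3**n*n**3 + 39*3**n*n**2 + 63*3**n*n + 21*3**n + 4.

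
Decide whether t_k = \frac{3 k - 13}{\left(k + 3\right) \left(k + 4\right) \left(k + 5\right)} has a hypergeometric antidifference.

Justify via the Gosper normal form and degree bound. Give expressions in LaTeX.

Ratio r(k) = (k + 3)*(3*k - 10)/((k + 6)*(3*k - 13)).
Gosper form: A/B · C(k+1)/C(k) with A=k + 3, B=k + 6, C=k - 13/3.
Solve (k + 3)·f(k+1) − (k + 5)·f(k) = k - 13/3.
d = 2 from the (1,1,1) case.
Solve for f: f(k) = -k*(k + 25)/18 (degree 2 ≤ 2).
Get s_k = R·t_k = k*(-k - 25)/(6*(k + 3)*(k + 4)) with R(k) = B(k−1)f(k)/C(k) = -k*(k + 5)*(k + 25)/(6*(3*k - 13)).
s_(k+1) − s_k = (3*k - 13)/(k**3 + 12*k**2 + 47*k + 60) = t_k.

Yes. s_k = \frac{k \left(- k - 25\right)}{6 \left(k + 3\right) \left(k + 4\right)}.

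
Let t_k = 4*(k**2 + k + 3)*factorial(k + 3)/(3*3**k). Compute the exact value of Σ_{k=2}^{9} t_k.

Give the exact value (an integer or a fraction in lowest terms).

Σ = 102500960/27

Compute t_(k+1)/t_k: get (k + 4)*(k + (k + 1)**2 + 4)/(3*(k**2 + k + 3)).
Gosper form: A/B · C(k+1)/C(k) with A=k/3 + 4/3, B=1, C=k**2 + k + 3.
Need (k/3 + 4/3)·f(k+1) − (1)·f(k) = k**2 + k + 3.
Bound: deg f ≤ 1.
Solve for f: f(k) = 3*(k - 1) (degree 1 ≤ 1).
So s_k = (B(k−1)f/C)·t_k = (3*(k - 1)/(k**2 + k + 3))·t_k = 4*(k - 1)*factorial(k + 3)/3**k.
Δs = 4*(k**2 + k + 3)*factorial(k + 3)/(3*3**k), as required.
Σ_(k=2)^(9) t_k = s_(10) − s_(2) = 102502400/27 − (160/3) = 102500960/27.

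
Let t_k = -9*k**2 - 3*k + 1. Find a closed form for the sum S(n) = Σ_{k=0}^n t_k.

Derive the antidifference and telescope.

S(n) = -3*n**3 - 6*n**2 - 2*n + 1

Compute t_(k+1)/t_k: get (9*k**2 + 21*k + 11)/(9*k**2 + 3*k - 1).
So A=1 and B=1, with C=k**2 + k/3 - 1/9.
Need (1)·f(k+1) − (1)·f(k) = k**2 + k/3 - 1/9.
deg f ≤ 3 (via 0,0,2).
Solving with deg f ≤ 3: f(k) = k*(3*k**2 - 3*k - 1)/9.
R(k) = B(k−1)·f(k)/C(k) = k*(3*k**2 - 3*k - 1)/(9*k**2 + 3*k - 1); s_k = R·t_k = k*(-3*k**2 + 3*k + 1).
s_(k+1) − s_k = -9*k**2 - 3*k + 1 = t_k.
s_(n+1) = -3*n**3 - 6*n**2 - 2*n + 1 and s_(0) = 0, so S(n) = -3*n**3 - 6*n**2 - 2*n + 1.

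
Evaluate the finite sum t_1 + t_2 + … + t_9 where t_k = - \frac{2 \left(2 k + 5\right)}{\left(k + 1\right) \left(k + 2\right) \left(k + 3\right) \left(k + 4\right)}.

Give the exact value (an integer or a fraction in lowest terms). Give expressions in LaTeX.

Step 1: r(k) = (k + 1)*(2*k + 7)/((k + 5)*(2*k + 5)).
A = k + 1, B = k + 5, C = k + 5/2.
Key eq: (k + 1)·f(k+1) = (k + 4)·f(k) + (k + 5/2).
From deg A=1, deg B=1, deg C=1: d=3.
Solving with deg f ≤ 3: f(k) = k*(k + 2)*(k + 4)/6.
R(k) = B(k−1)·f(k)/C(k) = k*(k + 2)*(k + 4)**2/(3*(2*k + 5)); s_k = R·t_k = 2*k*(-k - 4)/(3*(k**2 + 4*k + 3)).
Δs = 2*(-2*k - 5)/(k**4 + 10*k**3 + 35*k**2 + 50*k + 24), as required.
Sum = s_(10) − s_(1); s_(10) = -280/429, s_(1) = -5/12 ⇒ -135/572.

Σ = -135/572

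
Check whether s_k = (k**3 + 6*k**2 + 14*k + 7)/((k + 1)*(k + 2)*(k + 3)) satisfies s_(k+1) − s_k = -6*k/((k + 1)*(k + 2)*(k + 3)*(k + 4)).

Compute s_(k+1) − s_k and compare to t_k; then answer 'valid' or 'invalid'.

s_(k+1) = (14*k + (k + 1)**3 + 6*(k + 1)**2 + 21)/((k + 2)*(k + 3)*(k + 4))
s_(k+1) − s_k = -6*k/(k**4 + 10*k**3 + 35*k**2 + 50*k + 24)
(s_(k+1) − s_k) − t_k = 0

Valid — Δs_k = t_k.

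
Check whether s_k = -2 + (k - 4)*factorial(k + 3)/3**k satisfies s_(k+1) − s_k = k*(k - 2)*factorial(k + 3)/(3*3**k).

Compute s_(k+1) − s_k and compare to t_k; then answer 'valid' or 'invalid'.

valid; difference matches t_k

s_(k+1) = 3**(-k - 1)*(k - 3)*factorial(k + 4) - 2
s_(k+1) − s_k = k*(k - 2)*factorial(k + 3)/(3*3**k)
(s_(k+1) − s_k) − t_k = 0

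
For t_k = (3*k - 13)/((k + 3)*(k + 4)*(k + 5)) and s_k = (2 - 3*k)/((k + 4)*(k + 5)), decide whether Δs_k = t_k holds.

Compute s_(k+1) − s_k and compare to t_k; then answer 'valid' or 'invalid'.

s_(k+1) = (-3*k - 1)/((k + 5)*(k + 6))
s_(k+1) − s_k = (3*k - 16)/(k**3 + 15*k**2 + 74*k + 120)
(s_(k+1) − s_k) − t_k = 6*(5 - 2*k)/(k**4 + 18*k**3 + 119*k**2 + 342*k + 360)

Invalid: residual 6*(5 - 2*k)/(k**4 + 18*k**3 + 119*k**2 + 342*k + 360) ≠ 0.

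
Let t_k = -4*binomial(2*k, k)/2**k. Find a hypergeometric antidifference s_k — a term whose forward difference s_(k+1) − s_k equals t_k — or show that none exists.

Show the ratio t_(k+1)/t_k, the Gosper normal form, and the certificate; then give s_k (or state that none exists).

The ratio is (2*k + 1)/(k + 1).
So A=2*k + 1 and B=k + 1, with C=1.
f must satisfy (2*k + 1)·f(k+1) − (k)·f(k) = 1.
Degrees (1,1,0) ⇒ d ≤ -1.
Negative degree bound (-1): no f exists, t_k not Gosper-summable.

no hypergeometric antidifference exists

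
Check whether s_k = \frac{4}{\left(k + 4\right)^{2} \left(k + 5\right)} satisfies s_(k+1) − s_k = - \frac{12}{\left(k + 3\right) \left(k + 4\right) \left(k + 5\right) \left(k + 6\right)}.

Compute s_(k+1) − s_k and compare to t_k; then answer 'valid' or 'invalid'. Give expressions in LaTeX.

s_(k+1) = 4/((k + 5)**2*(k + 6))
s_(k+1) − s_k = 4*((k + 4)**2 - (k + 5)*(k + 6))/((k + 4)**2*(k + 5)**2*(k + 6))
(s_(k+1) − s_k) − t_k = 8*(2*k + 9)/(k**6 + 27*k**5 + 301*k**4 + 1773*k**3 + 5818*k**2 + 10080*k + 7200)

Invalid: residual \frac{8 \left(2 k + 9\right)}{k^{6} + 27 k^{5} + 301 k^{4} + 1773 k^{3} + 5818 k^{2} + 10080 k + 7200} ≠ 0.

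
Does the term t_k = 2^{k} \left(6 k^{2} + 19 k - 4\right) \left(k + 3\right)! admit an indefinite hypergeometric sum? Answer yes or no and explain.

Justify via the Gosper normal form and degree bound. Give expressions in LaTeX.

Yes. s_k = 2^{k} \left(3 k - 4\right) \left(k + 3\right)!.

t_(k+1)/t_k = 2*(6*k**3 + 55*k**2 + 145*k + 84)/(6*k**2 + 19*k - 4).
Normal form (A,B,C) = (2*k + 8, 1, k**2 + 19*k/6 - 2/3).
Key eq: (2*k + 8)·f(k+1) = (1)·f(k) + (k**2 + 19*k/6 - 2/3).
d = 1 from the (1,0,2) case.
Match coefficients ⇒ f(k) = (3*k - 4)/6.
Then R = B(k−1)f/C = (3*k - 4)/(6*k**2 + 19*k - 4), so s_k = R(k)·t_k = 2**k*(3*k - 4)*factorial(k + 3).
Δs = 2**k*(6*k**2 + 19*k - 4)*factorial(k + 3), as required.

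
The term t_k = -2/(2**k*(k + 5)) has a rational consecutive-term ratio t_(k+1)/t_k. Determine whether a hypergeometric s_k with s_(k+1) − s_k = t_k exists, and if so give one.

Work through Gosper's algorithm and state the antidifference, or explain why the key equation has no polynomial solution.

t_(k+1)/t_k = (k + 5)/(2*(k + 6)).
A = k/2 + 5/2, B = k + 6, C = 1.
Need (k/2 + 5/2)·f(k+1) − (k + 5)·f(k) = 1.
d = -1 from the (1,1,0) case.
d = -1 < 0 ⇒ no nonzero polynomial f; not summable.

none — t_k is not Gosper-summable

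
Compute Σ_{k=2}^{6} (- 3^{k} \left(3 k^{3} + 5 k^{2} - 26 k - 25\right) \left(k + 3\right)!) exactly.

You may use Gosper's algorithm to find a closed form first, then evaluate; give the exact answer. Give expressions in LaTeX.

Σ = -174596086440

The ratio is 3*(3*k**4 + 26*k**3 + 49*k**2 - 71*k - 172)/(3*k**3 + 5*k**2 - 26*k - 25).
Factor: A=3*k + 12; B=1; C=k**3 + 5*k**2/3 - 26*k/3 - 25/3.
Solve (3*k + 12)·f(k+1) − (1)·f(k) = k**3 + 5*k**2/3 - 26*k/3 - 25/3.
deg f ≤ 2 (via 1,0,3).
A polynomial solution: f(k) = (k**2 - 4*k + 1)/3.
So s_k = (B(k−1)f/C)·t_k = ((k**2 - 4*k + 1)/(3*k**3 + 5*k**2 - 26*k - 25))·t_k = -3**k*(k**2 - 4*k + 1)*factorial(k + 3).
Verify: -3**k*(3*k**3 + 5*k**2 - 26*k - 25)*factorial(k + 3) matches t_k.
Σ_(k=2)^(6) t_k = s_(7) − s_(2) = -174596083200 − (3240) = -174596086440.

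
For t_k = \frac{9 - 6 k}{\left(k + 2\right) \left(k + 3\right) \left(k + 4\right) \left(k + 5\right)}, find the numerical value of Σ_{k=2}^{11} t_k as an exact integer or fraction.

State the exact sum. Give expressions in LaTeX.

r(k) = (k + 2)*(2*k - 1)/((k + 6)*(2*k - 3)) after simplifying.
Gosper form: A/B · C(k+1)/C(k) with A=k + 2, B=k + 6, C=k - 3/2.
Solve (k + 2)·f(k+1) − (k + 5)·f(k) = k - 3/2.
deg f ≤ 3 (via 1,1,1).
Coefficient equations give f(k) = -k*(k**2 + 9*k + 98)/144.
So s_k = (B(k−1)f/C)·t_k = (-k*(k + 5)*(k**2 + 9*k + 98)/(72*(2*k - 3)))·t_k = k*(k**2 + 9*k + 98)/(24*(k + 2)*(k + 3)*(k + 4)).
s_(k+1) − s_k = 3*(3 - 2*k)/(k**4 + 14*k**3 + 71*k**2 + 154*k + 120) = t_k.
Sum = s_(12) − s_(2); s_(12) = 5/96, s_(2) = 1/12 ⇒ -1/32.

Σ = -1/32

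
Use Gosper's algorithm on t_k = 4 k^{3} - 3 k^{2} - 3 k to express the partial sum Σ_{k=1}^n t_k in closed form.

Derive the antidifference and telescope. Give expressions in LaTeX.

S(n) = n \left(n^{3} + n^{2} - 2 n - 2\right)

r(k) = (4*k**3 + 9*k**2 + 3*k - 2)/(k*(4*k**2 - 3*k - 3)) after simplifying.
A = 1, B = 1, C = k**3 - 3*k**2/4 - 3*k/4.
Set up (1)·f(k+1) − (1)·f(k) − (k**3 - 3*k**2/4 - 3*k/4) = 0.
deg f ≤ 4 (via 0,0,3).
Match coefficients ⇒ f(k) = k*(k - 1)*(k**2 - 2*k - 1)/4.
Certificate R = B(k−1)f/C = (k - 1)*(k**2 - 2*k - 1)/(4*k**2 - 3*k - 3) gives s_k = k*(k**3 - 3*k**2 + k + 1).
Δs = k*(4*k**2 - 3*k - 3), as required.
Σ_(k=1)^n t_k = s_(n+1) − s_(1) = (n*(n**3 + n**2 - 2*n - 2)) − (0), i.e. n*(n**3 + n**2 - 2*n - 2).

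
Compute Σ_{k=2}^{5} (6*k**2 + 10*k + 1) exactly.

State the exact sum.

t_(k+1)/t_k = (6*k**2 + 22*k + 17)/(6*k**2 + 10*k + 1).
Factor: A=1; B=1; C=k**2 + 5*k/3 + 1/6.
Need (1)·f(k+1) − (1)·f(k) = k**2 + 5*k/3 + 1/6.
d = 3 from the (0,0,2) case.
Solving with deg f ≤ 3: f(k) = k*(2*k**2 + 2*k - 3)/6.
Then R = B(k−1)f/C = k*(2*k**2 + 2*k - 3)/(6*k**2 + 10*k + 1), so s_k = R(k)·t_k = k*(2*k**2 + 2*k - 3).
Δs = 6*k**2 + 10*k + 1, as required.
Telescoping: Σ = s_(6) − s_(2) = 486 − (18) = 468.

Σ = 468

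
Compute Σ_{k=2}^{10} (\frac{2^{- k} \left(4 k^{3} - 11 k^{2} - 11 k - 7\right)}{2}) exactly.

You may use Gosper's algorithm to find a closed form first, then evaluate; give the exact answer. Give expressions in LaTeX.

Σ = 16537/2048

Ratio r(k) = (4*k**3 + k**2 - 21*k - 25)/(2*(4*k**3 - 11*k**2 - 11*k - 7)).
Take A(k)=1/2, B(k)=1, C(k)=k**3 - 11*k**2/4 - 11*k/4 - 7/4.
f must satisfy (1/2)·f(k+1) − (1)·f(k) = k**3 - 11*k**2/4 - 11*k/4 - 7/4.
Degrees (0,0,3) ⇒ d ≤ 3.
Solving with deg f ≤ 3: f(k) = -(4*k**3 + k**2 + 3*k + 1)/2.
Certificate R = B(k−1)f/C = -2*(4*k**3 + k**2 + 3*k + 1)/(4*k**3 - 11*k**2 - 11*k - 7) gives s_k = (-4*k**3 - k**2 - 3*k - 1)/2**k.
s_(k+1) − s_k = (4*k**3 - 11*k**2 - 11*k - 7)/(2*2**k) = t_k.
Telescoping: Σ = s_(11) − s_(2) = -5479/2048 − (-43/4) = 16537/2048.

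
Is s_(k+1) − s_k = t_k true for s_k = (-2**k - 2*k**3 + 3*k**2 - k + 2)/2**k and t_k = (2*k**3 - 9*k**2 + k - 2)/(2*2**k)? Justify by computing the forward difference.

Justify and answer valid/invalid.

valid; difference matches t_k

s_(k+1) = (-2*2**k - 2*k**3 - 3*k**2 - k + 2)/(2*2**k)
s_(k+1) − s_k = (2*k**3 - 9*k**2 + k - 2)/(2*2**k)
(s_(k+1) − s_k) − t_k = 0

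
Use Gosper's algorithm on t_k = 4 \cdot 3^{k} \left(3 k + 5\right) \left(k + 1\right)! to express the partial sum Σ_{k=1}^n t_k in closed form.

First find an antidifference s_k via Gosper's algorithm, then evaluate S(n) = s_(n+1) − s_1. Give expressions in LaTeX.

Ratio r(k) = 3*(k + 2)*(3*k + 8)/(3*k + 5).
A = 3*k + 6, B = 1, C = k + 5/3.
Need (3*k + 6)·f(k+1) − (1)·f(k) = k + 5/3.
Bound: deg f ≤ 0.
Solve for f: f(k) = 1/3 (degree 0 ≤ 0).
Then R = B(k−1)f/C = 1/(3*k + 5), so s_k = R(k)·t_k = 4*3**k*factorial(k + 1).
s_(k+1) − s_k = 4*3**k*(3*k + 5)*factorial(k + 1) = t_k.
s_(n+1) = 12*3**n*factorial(n + 2) and s_(1) = 24, so S(n) = 12*3**n*factorial(n + 2) - 24.

S(n) = 12 \cdot 3^{n} \left(n + 2\right)! - 24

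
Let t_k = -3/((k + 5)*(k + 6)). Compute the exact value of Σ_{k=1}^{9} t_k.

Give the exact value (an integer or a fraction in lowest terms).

Σ = -3/10

t_(k+1)/t_k = (k + 5)/(k + 7).
Take A(k)=k + 5, B(k)=k + 7, C(k)=1.
Need (k + 5)·f(k+1) − (k + 6)·f(k) = 1.
Degrees (1,1,0) ⇒ d ≤ 1.
A polynomial solution: f(k) = k/5.
Get s_k = R·t_k = -3*k/(5*k + 25) with R(k) = B(k−1)f(k)/C(k) = k*(k + 6)/5.
Check: Δs_k = -3/(k**2 + 11*k + 30). ✓
Evaluate s at k=10 and k=1: -2/5 and -1/10; difference -3/10.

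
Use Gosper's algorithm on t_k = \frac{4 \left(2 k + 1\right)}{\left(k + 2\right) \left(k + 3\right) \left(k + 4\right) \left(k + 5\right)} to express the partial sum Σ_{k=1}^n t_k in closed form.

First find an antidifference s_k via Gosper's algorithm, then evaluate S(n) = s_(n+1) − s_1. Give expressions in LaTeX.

Compute t_(k+1)/t_k: get (k + 2)*(2*k + 3)/((k + 6)*(2*k + 1)).
Factor: A=k + 2; B=k + 6; C=k + 1/2.
Set up (k + 2)·f(k+1) − (k + 5)·f(k) − (k + 1/2) = 0.
Bound: deg f ≤ 3.
Coefficient equations give f(k) = k*(k**2 + 9*k + 2)/48.
So s_k = (B(k−1)f/C)·t_k = (k*(k + 5)*(k**2 + 9*k + 2)/(24*(2*k + 1)))·t_k = k*(k**2 + 9*k + 2)/(6*(k + 2)*(k + 3)*(k + 4)).
Δs = 4*(2*k + 1)/(k**4 + 14*k**3 + 71*k**2 + 154*k + 120), as required.
s_(n+1) = (n**3 + 12*n**2 + 23*n + 12)/(6*(n**3 + 12*n**2 + 47*n + 60)) and s_(1) = 1/30, so S(n) = 2*n*(n**2 + 12*n + 17)/(15*(n**3 + 12*n**2 + 47*n + 60)).

S(n) = \frac{2 n \left(n^{2} + 12 n + 17\right)}{15 \left(n^{3} + 12 n^{2} + 47 n + 60\right)}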